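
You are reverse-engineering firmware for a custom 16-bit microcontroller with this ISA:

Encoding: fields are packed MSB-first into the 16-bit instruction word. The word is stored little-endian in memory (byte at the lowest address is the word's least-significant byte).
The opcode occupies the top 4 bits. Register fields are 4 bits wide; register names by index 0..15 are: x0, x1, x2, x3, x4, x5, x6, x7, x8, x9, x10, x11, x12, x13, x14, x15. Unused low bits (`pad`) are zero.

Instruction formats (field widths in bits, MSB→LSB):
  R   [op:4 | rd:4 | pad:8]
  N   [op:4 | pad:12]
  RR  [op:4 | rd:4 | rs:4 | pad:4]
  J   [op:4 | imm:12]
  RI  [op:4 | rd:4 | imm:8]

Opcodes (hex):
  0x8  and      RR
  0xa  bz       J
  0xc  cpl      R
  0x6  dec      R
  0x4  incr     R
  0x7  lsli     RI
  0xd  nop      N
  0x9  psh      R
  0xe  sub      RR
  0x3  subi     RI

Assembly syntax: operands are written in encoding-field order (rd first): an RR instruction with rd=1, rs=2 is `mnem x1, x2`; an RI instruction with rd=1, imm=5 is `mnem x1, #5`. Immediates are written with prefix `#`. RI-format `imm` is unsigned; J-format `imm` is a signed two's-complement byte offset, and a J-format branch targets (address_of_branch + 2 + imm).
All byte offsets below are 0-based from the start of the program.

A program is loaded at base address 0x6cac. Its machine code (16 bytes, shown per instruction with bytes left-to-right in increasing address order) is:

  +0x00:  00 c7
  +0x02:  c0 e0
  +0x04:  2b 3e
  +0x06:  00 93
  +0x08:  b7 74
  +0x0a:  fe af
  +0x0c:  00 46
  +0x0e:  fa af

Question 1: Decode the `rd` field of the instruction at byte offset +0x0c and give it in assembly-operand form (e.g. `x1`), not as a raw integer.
x6

off 0x0c: read 00 46 as little → 0x4600
  top 4b → 0x4 → incr [R]
  rd@[11:8]=0x6 ⇒ x6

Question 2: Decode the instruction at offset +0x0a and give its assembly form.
+0x0a: fe af ⇒ word 0xaffe (little)
  top 4b → 0xa → bz [J]
  imm@[11:0]=0xffe (s12→-2) ⇒ #-2

bz #-2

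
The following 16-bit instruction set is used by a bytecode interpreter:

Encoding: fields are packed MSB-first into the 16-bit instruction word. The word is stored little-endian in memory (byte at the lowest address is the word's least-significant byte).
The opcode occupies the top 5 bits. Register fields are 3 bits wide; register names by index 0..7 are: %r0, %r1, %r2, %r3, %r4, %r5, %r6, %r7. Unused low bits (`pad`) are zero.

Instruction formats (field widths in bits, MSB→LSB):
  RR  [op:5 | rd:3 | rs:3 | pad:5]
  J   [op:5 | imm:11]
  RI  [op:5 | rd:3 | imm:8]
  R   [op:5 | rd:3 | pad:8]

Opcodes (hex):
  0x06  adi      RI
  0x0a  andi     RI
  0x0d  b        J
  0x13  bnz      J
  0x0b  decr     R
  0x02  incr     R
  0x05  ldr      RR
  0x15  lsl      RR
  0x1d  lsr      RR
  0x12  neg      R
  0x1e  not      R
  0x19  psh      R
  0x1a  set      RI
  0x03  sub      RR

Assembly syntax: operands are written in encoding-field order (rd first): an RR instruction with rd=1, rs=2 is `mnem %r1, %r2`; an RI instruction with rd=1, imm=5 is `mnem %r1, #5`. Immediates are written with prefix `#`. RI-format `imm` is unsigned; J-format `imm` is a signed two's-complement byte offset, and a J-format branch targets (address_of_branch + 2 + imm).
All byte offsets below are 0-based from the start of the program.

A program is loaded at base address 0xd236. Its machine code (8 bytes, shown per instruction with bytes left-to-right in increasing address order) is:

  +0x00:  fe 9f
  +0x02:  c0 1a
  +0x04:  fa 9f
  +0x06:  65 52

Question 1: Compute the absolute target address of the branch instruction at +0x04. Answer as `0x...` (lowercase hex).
off 0x04: read fa 9f as little → 0x9ffa
  opcode bits[15:11]=0x13: bnz/J
  imm@[10:0]=0x7fa (s11→-6) ⇒ #-6
  target = base 0xd236 + off 0x04 + 2 + imm -6 = 0xd236

0xd236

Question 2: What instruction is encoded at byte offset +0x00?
off 0x00: read fe 9f as little → 0x9ffe
  op=0x9ffe>>11=0x13 ⇒ bnz (J)
  imm: (w>>0)&0x7ff=0x7fe (s11→-2) → #-2

bnz #-2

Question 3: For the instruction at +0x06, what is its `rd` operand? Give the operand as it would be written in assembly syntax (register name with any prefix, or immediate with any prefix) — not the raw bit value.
[06] 65 52 → 0x5265
  op=0x5265>>11=0xa ⇒ andi (RI)
  [10:8] rd=2 = %r2
  [7:0] imm=101 = #101

%r2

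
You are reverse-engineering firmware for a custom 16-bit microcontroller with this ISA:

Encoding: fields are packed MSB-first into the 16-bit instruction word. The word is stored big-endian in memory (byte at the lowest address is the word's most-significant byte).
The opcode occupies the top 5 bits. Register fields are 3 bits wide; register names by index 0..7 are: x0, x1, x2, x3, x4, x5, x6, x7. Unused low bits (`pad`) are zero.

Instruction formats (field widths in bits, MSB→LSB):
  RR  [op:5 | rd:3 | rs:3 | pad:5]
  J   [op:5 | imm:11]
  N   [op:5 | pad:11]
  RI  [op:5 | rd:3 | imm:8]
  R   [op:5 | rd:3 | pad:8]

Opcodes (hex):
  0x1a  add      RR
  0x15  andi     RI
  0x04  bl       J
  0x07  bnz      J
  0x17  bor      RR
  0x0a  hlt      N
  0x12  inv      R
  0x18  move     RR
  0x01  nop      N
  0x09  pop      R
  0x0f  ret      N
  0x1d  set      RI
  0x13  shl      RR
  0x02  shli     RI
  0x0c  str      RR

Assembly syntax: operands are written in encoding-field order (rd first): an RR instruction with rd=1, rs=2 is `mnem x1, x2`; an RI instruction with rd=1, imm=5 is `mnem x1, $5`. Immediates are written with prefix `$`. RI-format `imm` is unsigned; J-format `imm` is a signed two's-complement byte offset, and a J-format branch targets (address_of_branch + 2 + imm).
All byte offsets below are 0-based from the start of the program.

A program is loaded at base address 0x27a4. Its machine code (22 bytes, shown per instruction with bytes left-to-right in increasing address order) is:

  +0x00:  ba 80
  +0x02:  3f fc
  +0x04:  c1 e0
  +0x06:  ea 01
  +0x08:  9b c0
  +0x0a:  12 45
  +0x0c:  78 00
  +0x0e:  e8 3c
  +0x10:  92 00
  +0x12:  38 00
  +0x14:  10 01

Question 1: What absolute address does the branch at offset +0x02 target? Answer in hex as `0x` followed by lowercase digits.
[02] 3f fc → 0x3ffc
  op=0x3ffc>>11=0x7 ⇒ bnz (J)
  imm@[10:0]=0x7fc (s11→-4) ⇒ $-4
  target = base 0x27a4 + off 0x02 + 2 + imm -4 = 0x27a4

0x27a4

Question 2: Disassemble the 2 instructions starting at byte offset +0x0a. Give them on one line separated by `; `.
off 0x0a: read 12 45 as big → 0x1245
  opcode bits[15:11]=0x2: shli/RI
  rd@[10:8]=0x2 ⇒ x2
  imm@[7:0]=0x45 ⇒ $69
off 0x0c: read 78 00 as big → 0x7800
  opcode bits[15:11]=0xf: ret/N

shli x2, $69; ret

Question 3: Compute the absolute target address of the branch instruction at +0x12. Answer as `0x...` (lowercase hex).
0x27b8

off 0x12: read 38 00 as big → 0x3800
  opcode bits[15:11]=0x7: bnz/J
  imm@[10:0]=0x0 ⇒ $0
  target = base 0x27a4 + off 0x12 + 2 + imm 0 = 0x27b8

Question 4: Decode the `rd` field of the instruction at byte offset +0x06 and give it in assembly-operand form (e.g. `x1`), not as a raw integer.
off 0x06: read ea 01 as big → 0xea01
  opcode bits[15:11]=0x1d: set/RI
  rd: (w>>8)&0x7=0x2 → x2
  imm: (w>>0)&0xff=0x1 → $1

x2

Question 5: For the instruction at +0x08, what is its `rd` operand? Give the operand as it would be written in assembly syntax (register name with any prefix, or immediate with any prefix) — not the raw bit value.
off 0x08: read 9b c0 as big → 0x9bc0
  opcode bits[15:11]=0x13: shl/RR
  [10:8] rd=3 = x3
  [7:5] rs=6 = x6

x3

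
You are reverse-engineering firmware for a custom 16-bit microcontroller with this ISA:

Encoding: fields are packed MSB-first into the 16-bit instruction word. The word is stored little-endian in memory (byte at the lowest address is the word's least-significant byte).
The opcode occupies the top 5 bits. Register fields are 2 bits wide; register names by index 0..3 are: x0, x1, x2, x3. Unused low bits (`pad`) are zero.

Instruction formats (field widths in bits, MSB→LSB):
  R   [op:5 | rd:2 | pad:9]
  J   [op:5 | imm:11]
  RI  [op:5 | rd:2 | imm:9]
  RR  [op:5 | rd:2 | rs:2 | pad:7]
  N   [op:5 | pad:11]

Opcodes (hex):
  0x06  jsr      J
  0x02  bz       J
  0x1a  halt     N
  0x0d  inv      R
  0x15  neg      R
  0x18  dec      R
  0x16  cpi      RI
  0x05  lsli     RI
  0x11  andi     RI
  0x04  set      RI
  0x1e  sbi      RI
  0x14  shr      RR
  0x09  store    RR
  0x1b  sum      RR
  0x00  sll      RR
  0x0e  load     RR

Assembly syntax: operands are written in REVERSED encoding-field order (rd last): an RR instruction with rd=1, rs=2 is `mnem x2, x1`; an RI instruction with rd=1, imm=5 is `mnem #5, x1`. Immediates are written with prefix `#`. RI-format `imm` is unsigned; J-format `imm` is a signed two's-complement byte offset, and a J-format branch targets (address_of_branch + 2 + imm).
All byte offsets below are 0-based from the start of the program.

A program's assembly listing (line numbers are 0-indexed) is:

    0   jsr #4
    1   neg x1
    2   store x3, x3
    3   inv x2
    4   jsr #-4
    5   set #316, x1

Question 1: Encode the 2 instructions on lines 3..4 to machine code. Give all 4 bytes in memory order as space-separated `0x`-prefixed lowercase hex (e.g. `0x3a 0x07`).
0x00 0x6c 0xfc 0x37

3. inv fields op=0xd:5|rd=2:2|pad=0:9 → word 6c00h → 00 6c
4. jsr fields op=0x6:5|imm=-4:11 → word 37fch → fc 37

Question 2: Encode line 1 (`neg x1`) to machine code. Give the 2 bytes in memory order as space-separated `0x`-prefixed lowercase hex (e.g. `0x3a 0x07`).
1. neg fields op=0x15:5|rd=1:2|pad=0:9 → word aa00h → 00 aa

0x00 0xaa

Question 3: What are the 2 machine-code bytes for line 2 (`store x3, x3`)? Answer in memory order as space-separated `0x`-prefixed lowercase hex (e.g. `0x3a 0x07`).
0x80 0x4f

2. store fields op=0x9:5|rd=3:2|rs=3:2|pad=0:7 → word 4f80h → 80 4f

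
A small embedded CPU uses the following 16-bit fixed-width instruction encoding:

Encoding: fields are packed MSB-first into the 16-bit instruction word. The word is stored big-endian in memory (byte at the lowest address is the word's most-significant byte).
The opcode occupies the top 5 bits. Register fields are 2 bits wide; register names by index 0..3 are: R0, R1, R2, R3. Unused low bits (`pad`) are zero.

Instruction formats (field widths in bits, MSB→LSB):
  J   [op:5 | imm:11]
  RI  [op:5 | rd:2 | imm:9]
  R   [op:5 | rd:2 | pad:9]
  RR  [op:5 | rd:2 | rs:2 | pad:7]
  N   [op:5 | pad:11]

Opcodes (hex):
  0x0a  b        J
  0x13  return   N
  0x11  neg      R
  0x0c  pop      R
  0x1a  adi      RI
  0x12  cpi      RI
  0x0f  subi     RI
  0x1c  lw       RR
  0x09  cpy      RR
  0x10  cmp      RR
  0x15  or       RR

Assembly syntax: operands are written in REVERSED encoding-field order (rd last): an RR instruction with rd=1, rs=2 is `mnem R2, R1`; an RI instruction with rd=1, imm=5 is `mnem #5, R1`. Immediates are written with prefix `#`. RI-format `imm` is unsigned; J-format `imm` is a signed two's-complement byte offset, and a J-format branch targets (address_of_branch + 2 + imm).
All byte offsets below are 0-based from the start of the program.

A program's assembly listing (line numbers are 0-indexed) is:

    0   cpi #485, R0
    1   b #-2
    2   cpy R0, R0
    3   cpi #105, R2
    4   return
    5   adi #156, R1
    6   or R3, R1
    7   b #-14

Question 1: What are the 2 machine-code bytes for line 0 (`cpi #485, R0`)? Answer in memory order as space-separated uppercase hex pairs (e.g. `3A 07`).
91 E5

L0: cpi op=0x12:5|rd=0:2|imm=485:9 ⇒ 0x91e5 ⇒ big 91 e5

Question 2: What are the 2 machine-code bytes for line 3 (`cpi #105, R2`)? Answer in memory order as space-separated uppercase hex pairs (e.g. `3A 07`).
94 69

L3: cpi op=0x12:5|rd=2:2|imm=105:9 ⇒ 0x9469 ⇒ big 94 69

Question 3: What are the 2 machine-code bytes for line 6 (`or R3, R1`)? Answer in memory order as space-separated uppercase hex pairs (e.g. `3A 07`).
L6: or op=0x15:5|rd=1:2|rs=3:2|pad=0:7 ⇒ 0xab80 ⇒ big ab 80

AB 80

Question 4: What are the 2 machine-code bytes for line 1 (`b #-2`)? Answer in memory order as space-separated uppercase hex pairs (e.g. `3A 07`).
1. b fields op=0xa:5|imm=-2:11 → word 57feh → 57 fe

57 FE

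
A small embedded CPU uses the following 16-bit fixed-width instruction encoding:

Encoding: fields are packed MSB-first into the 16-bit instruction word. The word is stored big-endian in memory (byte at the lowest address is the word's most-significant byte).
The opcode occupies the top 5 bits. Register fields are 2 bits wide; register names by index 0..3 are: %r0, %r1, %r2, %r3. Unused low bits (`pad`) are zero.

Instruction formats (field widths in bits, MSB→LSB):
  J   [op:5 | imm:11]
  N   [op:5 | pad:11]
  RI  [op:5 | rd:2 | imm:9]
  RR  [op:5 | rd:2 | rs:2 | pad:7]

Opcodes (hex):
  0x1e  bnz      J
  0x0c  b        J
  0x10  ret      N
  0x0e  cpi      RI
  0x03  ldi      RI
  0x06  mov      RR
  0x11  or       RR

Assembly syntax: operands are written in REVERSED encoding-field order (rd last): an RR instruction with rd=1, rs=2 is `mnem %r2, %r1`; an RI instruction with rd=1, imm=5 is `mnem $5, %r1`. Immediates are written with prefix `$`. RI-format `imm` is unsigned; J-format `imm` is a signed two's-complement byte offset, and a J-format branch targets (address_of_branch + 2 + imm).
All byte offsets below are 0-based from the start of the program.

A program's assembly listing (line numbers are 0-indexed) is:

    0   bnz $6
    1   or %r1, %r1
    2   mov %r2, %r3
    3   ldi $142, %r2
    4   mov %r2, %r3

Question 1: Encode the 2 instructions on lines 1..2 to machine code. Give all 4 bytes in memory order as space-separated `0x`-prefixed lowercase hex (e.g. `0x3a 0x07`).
0x8a 0x80 0x37 0x00

1. or fields op=0x11:5|rd=1:2|rs=1:2|pad=0:7 → word 8a80h → 8a 80
2. mov fields op=0x6:5|rd=3:2|rs=2:2|pad=0:7 → word 3700h → 37 00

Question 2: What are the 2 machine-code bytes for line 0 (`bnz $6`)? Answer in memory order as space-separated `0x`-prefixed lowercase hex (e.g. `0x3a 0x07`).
line 0 (bnz): pack op=0x1e:5|imm=6:11 = 0xf006; big→ f0 06

0xf0 0x06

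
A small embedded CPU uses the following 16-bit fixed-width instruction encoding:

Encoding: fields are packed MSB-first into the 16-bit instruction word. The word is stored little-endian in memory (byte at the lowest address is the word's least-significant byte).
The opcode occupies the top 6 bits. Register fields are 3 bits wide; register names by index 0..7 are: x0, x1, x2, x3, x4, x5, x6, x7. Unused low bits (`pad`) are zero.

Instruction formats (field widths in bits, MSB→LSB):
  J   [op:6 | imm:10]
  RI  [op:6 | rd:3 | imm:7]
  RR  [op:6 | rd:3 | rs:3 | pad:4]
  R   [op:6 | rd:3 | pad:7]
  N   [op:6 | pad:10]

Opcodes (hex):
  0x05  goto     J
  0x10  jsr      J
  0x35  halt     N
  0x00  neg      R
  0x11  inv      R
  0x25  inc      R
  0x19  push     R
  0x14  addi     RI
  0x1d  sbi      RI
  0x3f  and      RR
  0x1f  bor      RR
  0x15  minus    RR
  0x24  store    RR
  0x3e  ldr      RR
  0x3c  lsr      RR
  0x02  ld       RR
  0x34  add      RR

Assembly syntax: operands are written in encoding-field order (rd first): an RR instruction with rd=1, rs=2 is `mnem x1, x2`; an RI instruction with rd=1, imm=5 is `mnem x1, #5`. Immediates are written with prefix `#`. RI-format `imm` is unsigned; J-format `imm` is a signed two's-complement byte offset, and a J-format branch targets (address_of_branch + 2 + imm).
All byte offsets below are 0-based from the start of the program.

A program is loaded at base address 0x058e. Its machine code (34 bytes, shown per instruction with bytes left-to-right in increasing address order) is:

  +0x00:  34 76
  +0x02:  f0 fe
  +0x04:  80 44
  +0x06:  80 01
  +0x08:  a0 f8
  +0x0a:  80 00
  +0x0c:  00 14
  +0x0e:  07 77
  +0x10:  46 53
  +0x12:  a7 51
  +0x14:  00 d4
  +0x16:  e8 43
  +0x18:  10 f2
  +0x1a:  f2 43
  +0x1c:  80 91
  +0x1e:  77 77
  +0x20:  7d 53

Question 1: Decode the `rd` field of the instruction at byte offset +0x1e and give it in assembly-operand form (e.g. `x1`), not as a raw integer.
[1e] 77 77 → 0x7777
  opcode bits[15:10]=0x1d: sbi/RI
  rd: (w>>7)&0x7=0x6 → x6
  imm: (w>>0)&0x7f=0x77 → #119

x6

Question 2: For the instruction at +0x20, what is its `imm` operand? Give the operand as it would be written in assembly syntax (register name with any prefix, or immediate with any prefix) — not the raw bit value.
off 0x20: read 7d 53 as little → 0x537d
  op=0x537d>>10=0x14 ⇒ addi (RI)
  [9:7] rd=6 = x6
  [6:0] imm=125 = #125

#125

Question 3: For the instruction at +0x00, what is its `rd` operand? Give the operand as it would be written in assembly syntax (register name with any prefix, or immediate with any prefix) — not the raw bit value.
x4

@+00  little-endian(34 76) = 0x7634
  op=0x7634>>10=0x1d ⇒ sbi (RI)
  rd@[9:7]=0x4 ⇒ x4
  imm@[6:0]=0x34 ⇒ #52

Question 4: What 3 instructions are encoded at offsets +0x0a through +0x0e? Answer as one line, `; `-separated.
[0a] 80 00 → 0x0080
  top 6b → 0x0 → neg [R]
  [9:7] rd=1 = x1
[0c] 00 14 → 0x1400
  top 6b → 0x5 → goto [J]
  [9:0] imm=0 = #0
[0e] 07 77 → 0x7707
  top 6b → 0x1d → sbi [RI]
  [9:7] rd=6 = x6
  [6:0] imm=7 = #7

neg x1; goto #0; sbi x6, #7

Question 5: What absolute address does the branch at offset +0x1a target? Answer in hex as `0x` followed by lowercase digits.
+0x1a: f2 43 ⇒ word 0x43f2 (little)
  opcode bits[15:10]=0x10: jsr/J
  imm: (w>>0)&0x3ff=0x3f2 (s10→-14) → #-14
  target = base 0x058e + off 0x1a + 2 + imm -14 = 0x059c

0x059c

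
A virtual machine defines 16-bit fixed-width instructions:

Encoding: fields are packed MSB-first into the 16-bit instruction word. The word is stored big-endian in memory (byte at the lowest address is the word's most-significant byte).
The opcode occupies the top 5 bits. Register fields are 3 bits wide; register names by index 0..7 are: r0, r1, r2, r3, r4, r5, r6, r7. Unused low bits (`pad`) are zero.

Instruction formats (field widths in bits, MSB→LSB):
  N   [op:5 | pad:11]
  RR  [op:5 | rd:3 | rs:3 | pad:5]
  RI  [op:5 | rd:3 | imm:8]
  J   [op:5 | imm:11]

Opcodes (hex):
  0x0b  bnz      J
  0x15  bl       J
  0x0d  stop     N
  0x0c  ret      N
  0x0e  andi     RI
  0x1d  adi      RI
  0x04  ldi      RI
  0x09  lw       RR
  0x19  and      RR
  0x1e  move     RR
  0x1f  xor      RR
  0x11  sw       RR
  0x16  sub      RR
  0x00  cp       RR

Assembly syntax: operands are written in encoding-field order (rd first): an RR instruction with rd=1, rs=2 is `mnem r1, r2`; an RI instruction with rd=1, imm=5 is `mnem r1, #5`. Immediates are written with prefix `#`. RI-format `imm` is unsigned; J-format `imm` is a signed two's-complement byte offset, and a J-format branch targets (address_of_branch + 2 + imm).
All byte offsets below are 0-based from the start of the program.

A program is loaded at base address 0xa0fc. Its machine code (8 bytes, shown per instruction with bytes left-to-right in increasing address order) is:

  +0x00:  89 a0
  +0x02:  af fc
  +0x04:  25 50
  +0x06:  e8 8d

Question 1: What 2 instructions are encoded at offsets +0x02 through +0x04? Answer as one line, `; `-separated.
[02] af fc → 0xaffc
  op=0xaffc>>11=0x15 ⇒ bl (J)
  imm: (w>>0)&0x7ff=0x7fc (s11→-4) → #-4
[04] 25 50 → 0x2550
  op=0x2550>>11=0x4 ⇒ ldi (RI)
  rd: (w>>8)&0x7=0x5 → r5
  imm: (w>>0)&0xff=0x50 → #80

bl #-4; ldi r5, #80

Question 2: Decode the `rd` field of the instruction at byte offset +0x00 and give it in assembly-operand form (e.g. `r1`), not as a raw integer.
r1

off 0x00: read 89 a0 as big → 0x89a0
  op=0x89a0>>11=0x11 ⇒ sw (RR)
  rd: (w>>8)&0x7=0x1 → r1
  rs: (w>>5)&0x7=0x5 → r5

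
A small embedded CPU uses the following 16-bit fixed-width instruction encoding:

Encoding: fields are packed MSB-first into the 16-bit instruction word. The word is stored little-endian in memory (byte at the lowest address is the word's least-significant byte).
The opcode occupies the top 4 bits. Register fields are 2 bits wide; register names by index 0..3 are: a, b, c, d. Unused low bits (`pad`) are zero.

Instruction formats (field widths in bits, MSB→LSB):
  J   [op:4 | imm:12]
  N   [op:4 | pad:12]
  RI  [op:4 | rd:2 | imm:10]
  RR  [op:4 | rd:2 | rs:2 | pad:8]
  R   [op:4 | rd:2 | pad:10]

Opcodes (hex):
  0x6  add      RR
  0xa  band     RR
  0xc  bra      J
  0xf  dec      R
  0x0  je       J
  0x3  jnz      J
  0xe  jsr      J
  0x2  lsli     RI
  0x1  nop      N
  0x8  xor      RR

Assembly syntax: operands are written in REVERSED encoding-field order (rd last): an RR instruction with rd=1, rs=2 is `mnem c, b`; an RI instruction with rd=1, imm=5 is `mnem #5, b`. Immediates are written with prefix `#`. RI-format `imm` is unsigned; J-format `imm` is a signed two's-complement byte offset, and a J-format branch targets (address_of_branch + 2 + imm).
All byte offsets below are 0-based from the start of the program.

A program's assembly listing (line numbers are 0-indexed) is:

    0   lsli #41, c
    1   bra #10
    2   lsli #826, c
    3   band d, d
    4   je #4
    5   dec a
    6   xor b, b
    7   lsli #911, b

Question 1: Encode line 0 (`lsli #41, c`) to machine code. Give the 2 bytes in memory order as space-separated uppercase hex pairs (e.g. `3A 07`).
L0: lsli op=0x2:4|rd=2:2|imm=41:10 ⇒ 0x2829 ⇒ little 29 28

29 28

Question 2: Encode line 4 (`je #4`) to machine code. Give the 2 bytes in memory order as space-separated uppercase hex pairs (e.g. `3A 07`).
4. je fields op=0x0:4|imm=4:12 → word 0004h → 04 00

04 00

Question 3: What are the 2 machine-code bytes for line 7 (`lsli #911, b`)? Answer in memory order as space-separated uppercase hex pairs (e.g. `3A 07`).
L7: lsli op=0x2:4|rd=1:2|imm=911:10 ⇒ 0x278f ⇒ little 8f 27

8F 27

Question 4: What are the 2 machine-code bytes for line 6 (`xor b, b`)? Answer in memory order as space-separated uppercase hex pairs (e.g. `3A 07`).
L6: xor op=0x8:4|rd=1:2|rs=1:2|pad=0:8 ⇒ 0x8500 ⇒ little 00 85

00 85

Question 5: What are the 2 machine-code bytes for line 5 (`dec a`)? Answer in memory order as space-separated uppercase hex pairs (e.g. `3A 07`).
00 F0

5. dec fields op=0xf:4|rd=0:2|pad=0:10 → word f000h → 00 f0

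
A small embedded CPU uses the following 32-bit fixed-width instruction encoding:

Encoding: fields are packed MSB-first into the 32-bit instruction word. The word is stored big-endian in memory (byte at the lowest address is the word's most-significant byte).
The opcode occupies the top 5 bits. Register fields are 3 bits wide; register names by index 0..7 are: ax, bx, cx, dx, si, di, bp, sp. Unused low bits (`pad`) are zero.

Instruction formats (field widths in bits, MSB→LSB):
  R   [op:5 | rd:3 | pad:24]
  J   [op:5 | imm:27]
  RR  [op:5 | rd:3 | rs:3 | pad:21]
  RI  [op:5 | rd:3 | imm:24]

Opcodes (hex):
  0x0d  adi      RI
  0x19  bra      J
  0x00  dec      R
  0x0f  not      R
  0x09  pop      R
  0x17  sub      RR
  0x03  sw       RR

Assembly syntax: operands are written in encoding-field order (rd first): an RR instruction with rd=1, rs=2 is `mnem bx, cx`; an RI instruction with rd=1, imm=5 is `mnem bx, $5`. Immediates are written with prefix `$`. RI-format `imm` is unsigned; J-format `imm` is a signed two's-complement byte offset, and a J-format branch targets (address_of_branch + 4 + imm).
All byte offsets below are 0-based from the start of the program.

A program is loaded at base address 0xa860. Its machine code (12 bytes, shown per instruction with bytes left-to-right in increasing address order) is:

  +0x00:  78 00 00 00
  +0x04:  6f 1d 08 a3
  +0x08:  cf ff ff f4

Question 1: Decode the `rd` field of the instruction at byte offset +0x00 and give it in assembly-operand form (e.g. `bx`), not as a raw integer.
+0x00: 78 00 00 00 ⇒ word 0x78000000 (big)
  op=0x78000000>>27=0xf ⇒ not (R)
  rd@[26:24]=0x0 ⇒ ax

ax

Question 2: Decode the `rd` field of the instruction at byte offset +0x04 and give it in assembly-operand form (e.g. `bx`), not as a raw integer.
sp

[04] 6f 1d 08 a3 → 0x6f1d08a3
  top 5b → 0xd → adi [RI]
  rd@[26:24]=0x7 ⇒ sp
  imm@[23:0]=0x1d08a3 ⇒ $1902755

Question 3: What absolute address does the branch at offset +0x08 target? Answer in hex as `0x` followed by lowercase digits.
@+08  big-endian(cf ff ff f4) = 0xcffffff4
  top 5b → 0x19 → bra [J]
  [26:0] imm=134217716 (s27→-12) = $-12
  target = base 0xa860 + off 0x08 + 4 + imm -12 = 0xa860

0xa860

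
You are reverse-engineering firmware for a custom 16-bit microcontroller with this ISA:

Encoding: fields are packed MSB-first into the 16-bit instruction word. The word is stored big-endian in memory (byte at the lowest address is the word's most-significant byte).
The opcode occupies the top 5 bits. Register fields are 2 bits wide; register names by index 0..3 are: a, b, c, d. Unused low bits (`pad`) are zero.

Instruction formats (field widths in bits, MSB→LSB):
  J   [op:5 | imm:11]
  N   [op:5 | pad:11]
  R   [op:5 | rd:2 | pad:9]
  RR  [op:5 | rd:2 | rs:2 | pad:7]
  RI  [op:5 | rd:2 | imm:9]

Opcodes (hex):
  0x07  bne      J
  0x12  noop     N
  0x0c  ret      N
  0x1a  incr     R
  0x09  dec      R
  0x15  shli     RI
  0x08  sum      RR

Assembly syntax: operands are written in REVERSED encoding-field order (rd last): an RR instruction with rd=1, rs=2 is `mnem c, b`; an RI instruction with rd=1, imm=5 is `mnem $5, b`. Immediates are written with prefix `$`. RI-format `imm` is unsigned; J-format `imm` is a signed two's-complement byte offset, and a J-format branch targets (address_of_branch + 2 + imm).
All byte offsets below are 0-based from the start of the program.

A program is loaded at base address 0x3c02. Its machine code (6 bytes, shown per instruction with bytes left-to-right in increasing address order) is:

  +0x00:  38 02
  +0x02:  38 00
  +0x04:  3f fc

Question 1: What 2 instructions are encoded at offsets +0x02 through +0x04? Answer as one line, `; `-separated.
+0x02: 38 00 ⇒ word 0x3800 (big)
  top 5b → 0x7 → bne [J]
  imm@[10:0]=0x0 ⇒ $0
+0x04: 3f fc ⇒ word 0x3ffc (big)
  top 5b → 0x7 → bne [J]
  imm@[10:0]=0x7fc (s11→-4) ⇒ $-4

bne $0; bne $-4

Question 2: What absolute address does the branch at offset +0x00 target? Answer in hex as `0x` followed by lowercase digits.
0x3c06

[00] 38 02 → 0x3802
  top 5b → 0x7 → bne [J]
  imm: (w>>0)&0x7ff=0x2 → $2
  target = base 0x3c02 + off 0x00 + 2 + imm 2 = 0x3c06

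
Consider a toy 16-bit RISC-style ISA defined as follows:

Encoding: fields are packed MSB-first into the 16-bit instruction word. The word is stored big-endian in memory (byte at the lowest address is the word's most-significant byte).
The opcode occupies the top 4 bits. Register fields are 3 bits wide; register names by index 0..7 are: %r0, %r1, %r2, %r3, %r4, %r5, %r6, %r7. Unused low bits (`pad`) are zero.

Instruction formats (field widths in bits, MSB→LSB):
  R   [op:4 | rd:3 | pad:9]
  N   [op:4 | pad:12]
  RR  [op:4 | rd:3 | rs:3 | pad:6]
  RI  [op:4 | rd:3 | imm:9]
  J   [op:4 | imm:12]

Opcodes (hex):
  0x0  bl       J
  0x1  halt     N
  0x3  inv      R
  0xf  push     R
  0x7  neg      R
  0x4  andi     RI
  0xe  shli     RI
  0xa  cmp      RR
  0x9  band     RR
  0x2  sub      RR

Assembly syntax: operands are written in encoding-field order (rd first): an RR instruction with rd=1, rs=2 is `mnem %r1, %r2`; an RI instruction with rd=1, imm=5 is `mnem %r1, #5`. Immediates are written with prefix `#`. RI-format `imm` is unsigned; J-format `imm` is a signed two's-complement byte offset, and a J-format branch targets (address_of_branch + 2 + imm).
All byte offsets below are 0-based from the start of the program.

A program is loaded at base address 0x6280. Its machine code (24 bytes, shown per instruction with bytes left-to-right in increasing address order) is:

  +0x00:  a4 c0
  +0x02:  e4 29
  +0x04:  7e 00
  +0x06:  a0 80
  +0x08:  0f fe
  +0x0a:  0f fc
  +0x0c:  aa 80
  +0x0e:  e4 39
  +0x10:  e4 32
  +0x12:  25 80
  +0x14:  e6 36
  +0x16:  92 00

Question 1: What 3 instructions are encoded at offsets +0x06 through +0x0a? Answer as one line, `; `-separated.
[06] a0 80 → 0xa080
  top 4b → 0xa → cmp [RR]
  [11:9] rd=0 = %r0
  [8:6] rs=2 = %r2
[08] 0f fe → 0x0ffe
  top 4b → 0x0 → bl [J]
  [11:0] imm=4094 (s12→-2) = #-2
[0a] 0f fc → 0x0ffc
  top 4b → 0x0 → bl [J]
  [11:0] imm=4092 (s12→-4) = #-4

cmp %r0, %r2; bl #-2; bl #-4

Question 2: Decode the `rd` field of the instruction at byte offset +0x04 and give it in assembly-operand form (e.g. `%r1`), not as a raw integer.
+0x04: 7e 00 ⇒ word 0x7e00 (big)
  op=0x7e00>>12=0x7 ⇒ neg (R)
  [11:9] rd=7 = %r7

%r7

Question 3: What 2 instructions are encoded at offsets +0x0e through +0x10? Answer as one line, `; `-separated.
shli %r2, #57; shli %r2, #50

[0e] e4 39 → 0xe439
  op=0xe439>>12=0xe ⇒ shli (RI)
  rd@[11:9]=0x2 ⇒ %r2
  imm@[8:0]=0x39 ⇒ #57
[10] e4 32 → 0xe432
  op=0xe432>>12=0xe ⇒ shli (RI)
  rd@[11:9]=0x2 ⇒ %r2
  imm@[8:0]=0x32 ⇒ #50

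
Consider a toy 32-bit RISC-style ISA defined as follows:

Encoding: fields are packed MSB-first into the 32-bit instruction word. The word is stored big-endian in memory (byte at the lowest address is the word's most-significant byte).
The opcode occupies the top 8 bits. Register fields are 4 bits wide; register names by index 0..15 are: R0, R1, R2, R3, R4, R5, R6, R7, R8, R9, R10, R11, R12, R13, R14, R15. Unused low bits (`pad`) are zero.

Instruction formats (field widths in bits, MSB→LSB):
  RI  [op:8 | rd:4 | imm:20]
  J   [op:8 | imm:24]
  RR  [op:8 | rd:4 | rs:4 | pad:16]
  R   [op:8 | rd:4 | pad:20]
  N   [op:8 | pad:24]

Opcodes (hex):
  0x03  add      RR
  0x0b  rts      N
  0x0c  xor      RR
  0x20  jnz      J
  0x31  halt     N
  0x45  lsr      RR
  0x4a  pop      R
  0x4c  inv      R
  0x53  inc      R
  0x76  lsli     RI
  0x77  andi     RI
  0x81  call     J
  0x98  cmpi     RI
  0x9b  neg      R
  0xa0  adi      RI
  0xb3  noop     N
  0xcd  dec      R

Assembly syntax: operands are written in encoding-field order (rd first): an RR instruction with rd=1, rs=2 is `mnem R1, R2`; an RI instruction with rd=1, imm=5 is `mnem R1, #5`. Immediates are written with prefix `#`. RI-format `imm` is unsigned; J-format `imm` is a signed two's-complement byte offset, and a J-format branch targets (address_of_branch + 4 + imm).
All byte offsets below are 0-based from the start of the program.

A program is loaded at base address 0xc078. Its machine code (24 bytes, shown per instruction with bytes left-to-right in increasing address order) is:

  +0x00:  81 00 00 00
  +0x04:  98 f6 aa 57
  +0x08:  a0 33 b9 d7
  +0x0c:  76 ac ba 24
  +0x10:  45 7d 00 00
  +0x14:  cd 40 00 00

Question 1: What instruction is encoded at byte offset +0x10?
lsr R7, R13

[10] 45 7d 00 00 → 0x457d0000
  op=0x457d0000>>24=0x45 ⇒ lsr (RR)
  rd@[23:20]=0x7 ⇒ R7
  rs@[19:16]=0xd ⇒ R13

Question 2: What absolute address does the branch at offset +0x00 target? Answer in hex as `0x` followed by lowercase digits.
0xc07c

[00] 81 00 00 00 → 0x81000000
  top 8b → 0x81 → call [J]
  imm: (w>>0)&0xffffff=0x0 → #0
  target = base 0xc078 + off 0x00 + 4 + imm 0 = 0xc07c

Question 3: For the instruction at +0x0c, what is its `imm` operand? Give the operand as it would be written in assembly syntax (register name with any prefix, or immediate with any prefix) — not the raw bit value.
@+0c  big-endian(76 ac ba 24) = 0x76acba24
  opcode bits[31:24]=0x76: lsli/RI
  rd@[23:20]=0xa ⇒ R10
  imm@[19:0]=0xcba24 ⇒ #834084

#834084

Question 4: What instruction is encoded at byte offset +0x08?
adi R3, #244183

@+08  big-endian(a0 33 b9 d7) = 0xa033b9d7
  opcode bits[31:24]=0xa0: adi/RI
  rd@[23:20]=0x3 ⇒ R3
  imm@[19:0]=0x3b9d7 ⇒ #244183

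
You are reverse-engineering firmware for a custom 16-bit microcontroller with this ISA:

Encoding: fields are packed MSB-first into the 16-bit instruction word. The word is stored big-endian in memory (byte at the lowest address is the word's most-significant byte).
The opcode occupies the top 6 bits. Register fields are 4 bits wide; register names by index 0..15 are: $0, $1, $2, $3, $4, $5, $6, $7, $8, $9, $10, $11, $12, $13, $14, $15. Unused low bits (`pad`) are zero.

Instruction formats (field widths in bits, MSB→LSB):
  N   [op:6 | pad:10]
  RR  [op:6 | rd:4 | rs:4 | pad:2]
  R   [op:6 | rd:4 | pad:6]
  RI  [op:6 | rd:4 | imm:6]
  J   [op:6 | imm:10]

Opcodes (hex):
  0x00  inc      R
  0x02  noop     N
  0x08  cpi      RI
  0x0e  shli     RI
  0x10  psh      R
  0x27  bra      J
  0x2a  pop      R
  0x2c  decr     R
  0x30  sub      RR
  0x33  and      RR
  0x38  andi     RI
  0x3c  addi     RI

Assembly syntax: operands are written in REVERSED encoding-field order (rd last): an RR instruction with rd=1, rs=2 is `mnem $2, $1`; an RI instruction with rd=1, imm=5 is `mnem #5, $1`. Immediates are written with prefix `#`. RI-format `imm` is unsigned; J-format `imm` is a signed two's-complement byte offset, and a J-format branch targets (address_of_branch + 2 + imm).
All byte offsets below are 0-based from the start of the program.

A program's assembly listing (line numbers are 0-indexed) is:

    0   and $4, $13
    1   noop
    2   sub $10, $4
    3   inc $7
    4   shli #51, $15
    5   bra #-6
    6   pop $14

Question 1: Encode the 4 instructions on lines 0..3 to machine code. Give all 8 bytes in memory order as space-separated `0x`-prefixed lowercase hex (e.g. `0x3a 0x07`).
0xcf 0x50 0x08 0x00 0xc1 0x28 0x01 0xc0

0. and fields op=0x33:6|rd=13:4|rs=4:4|pad=0:2 → word cf50h → cf 50
1. noop fields op=0x2:6|pad=0:10 → word 0800h → 08 00
2. sub fields op=0x30:6|rd=4:4|rs=10:4|pad=0:2 → word c128h → c1 28
3. inc fields op=0x0:6|rd=7:4|pad=0:6 → word 01c0h → 01 c0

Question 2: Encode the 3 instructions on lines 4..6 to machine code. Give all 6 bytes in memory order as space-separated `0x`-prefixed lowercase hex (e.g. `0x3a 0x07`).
4. shli fields op=0xe:6|rd=15:4|imm=51:6 → word 3bf3h → 3b f3
5. bra fields op=0x27:6|imm=-6:10 → word 9ffah → 9f fa
6. pop fields op=0x2a:6|rd=14:4|pad=0:6 → word ab80h → ab 80

0x3b 0xf3 0x9f 0xfa 0xab 0x80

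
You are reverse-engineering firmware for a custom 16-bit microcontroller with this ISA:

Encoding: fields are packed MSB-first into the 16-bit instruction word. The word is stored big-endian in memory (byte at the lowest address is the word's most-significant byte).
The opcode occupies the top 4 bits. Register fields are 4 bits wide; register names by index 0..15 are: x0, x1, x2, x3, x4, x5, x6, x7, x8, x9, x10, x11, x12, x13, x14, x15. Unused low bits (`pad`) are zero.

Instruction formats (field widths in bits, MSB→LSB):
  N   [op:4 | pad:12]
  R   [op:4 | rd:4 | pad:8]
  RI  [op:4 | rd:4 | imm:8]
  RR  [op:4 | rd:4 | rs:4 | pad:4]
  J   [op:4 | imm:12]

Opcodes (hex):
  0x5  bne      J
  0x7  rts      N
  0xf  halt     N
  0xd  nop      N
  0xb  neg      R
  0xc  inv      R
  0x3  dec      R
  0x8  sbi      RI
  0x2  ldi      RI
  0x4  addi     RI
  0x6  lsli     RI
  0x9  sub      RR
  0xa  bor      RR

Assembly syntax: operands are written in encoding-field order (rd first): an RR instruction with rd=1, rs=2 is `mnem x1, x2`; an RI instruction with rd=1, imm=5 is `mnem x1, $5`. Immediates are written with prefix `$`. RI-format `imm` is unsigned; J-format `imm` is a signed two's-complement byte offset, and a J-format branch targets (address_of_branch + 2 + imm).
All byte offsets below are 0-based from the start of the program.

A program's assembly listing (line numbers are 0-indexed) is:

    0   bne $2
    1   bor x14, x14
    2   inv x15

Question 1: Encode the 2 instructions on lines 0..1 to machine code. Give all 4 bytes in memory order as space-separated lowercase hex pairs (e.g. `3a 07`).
50 02 ae e0

line 0 (bne): pack op=0x5:4|imm=2:12 = 0x5002; big→ 50 02
line 1 (bor): pack op=0xa:4|rd=14:4|rs=14:4|pad=0:4 = 0xaee0; big→ ae e0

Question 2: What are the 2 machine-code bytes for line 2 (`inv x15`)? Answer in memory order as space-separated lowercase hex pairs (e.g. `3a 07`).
cf 00

2. inv fields op=0xc:4|rd=15:4|pad=0:8 → word cf00h → cf 00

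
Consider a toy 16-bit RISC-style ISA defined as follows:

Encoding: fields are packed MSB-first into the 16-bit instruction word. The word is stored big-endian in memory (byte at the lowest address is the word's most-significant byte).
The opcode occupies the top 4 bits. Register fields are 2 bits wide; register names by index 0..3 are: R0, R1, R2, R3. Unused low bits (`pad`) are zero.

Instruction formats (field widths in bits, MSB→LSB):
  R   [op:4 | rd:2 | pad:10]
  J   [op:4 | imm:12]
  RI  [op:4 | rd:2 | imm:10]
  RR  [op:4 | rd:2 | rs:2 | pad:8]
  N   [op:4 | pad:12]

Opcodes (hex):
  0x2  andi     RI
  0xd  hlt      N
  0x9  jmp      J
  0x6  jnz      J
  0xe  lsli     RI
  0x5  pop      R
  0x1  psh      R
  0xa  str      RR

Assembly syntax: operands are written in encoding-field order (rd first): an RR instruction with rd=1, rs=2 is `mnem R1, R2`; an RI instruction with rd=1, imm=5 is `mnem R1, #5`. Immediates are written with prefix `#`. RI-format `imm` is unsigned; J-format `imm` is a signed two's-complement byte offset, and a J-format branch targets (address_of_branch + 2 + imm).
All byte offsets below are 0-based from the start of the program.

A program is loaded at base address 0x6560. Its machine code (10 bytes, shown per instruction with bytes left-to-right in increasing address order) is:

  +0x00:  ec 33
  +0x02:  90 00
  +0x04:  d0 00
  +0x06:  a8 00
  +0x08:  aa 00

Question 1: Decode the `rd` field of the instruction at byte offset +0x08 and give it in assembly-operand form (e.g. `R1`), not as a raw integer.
R2

off 0x08: read aa 00 as big → 0xaa00
  op=0xaa00>>12=0xa ⇒ str (RR)
  [11:10] rd=2 = R2
  [9:8] rs=2 = R2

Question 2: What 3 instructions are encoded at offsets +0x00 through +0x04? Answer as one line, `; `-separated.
+0x00: ec 33 ⇒ word 0xec33 (big)
  opcode bits[15:12]=0xe: lsli/RI
  [11:10] rd=3 = R3
  [9:0] imm=51 = #51
+0x02: 90 00 ⇒ word 0x9000 (big)
  opcode bits[15:12]=0x9: jmp/J
  [11:0] imm=0 = #0
+0x04: d0 00 ⇒ word 0xd000 (big)
  opcode bits[15:12]=0xd: hlt/N

lsli R3, #51; jmp #0; hlt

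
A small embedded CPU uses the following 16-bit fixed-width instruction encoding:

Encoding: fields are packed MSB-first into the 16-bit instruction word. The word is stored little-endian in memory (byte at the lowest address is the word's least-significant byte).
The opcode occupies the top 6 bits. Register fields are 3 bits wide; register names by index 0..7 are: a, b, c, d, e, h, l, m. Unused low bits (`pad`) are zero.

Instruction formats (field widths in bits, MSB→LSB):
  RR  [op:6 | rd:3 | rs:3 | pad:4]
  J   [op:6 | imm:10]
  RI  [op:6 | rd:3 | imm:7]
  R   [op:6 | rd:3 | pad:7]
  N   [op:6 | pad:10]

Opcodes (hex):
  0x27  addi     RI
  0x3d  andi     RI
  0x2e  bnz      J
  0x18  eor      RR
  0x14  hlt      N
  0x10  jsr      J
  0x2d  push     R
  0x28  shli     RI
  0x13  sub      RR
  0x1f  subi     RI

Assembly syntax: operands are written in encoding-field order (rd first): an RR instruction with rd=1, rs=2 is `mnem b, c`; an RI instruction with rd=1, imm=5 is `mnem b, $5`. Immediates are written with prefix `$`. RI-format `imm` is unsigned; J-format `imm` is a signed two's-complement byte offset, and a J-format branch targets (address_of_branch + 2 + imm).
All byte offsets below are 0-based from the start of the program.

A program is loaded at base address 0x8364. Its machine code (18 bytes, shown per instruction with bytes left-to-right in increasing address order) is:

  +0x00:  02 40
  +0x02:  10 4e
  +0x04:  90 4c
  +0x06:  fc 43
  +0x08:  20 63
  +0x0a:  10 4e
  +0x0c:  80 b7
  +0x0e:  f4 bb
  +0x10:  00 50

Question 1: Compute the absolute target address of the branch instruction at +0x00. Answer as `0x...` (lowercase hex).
0x8368

off 0x00: read 02 40 as little → 0x4002
  top 6b → 0x10 → jsr [J]
  imm@[9:0]=0x2 ⇒ $2
  target = base 0x8364 + off 0x00 + 2 + imm 2 = 0x8368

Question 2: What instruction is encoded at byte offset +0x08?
[08] 20 63 → 0x6320
  top 6b → 0x18 → eor [RR]
  rd: (w>>7)&0x7=0x6 → l
  rs: (w>>4)&0x7=0x2 → c

eor l, c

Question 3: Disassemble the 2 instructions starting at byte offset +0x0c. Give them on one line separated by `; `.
[0c] 80 b7 → 0xb780
  top 6b → 0x2d → push [R]
  rd@[9:7]=0x7 ⇒ m
[0e] f4 bb → 0xbbf4
  top 6b → 0x2e → bnz [J]
  imm@[9:0]=0x3f4 (s10→-12) ⇒ $-12

push m; bnz $-12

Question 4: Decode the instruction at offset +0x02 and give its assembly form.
sub e, b

@+02  little-endian(10 4e) = 0x4e10
  op=0x4e10>>10=0x13 ⇒ sub (RR)
  rd: (w>>7)&0x7=0x4 → e
  rs: (w>>4)&0x7=0x1 → b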